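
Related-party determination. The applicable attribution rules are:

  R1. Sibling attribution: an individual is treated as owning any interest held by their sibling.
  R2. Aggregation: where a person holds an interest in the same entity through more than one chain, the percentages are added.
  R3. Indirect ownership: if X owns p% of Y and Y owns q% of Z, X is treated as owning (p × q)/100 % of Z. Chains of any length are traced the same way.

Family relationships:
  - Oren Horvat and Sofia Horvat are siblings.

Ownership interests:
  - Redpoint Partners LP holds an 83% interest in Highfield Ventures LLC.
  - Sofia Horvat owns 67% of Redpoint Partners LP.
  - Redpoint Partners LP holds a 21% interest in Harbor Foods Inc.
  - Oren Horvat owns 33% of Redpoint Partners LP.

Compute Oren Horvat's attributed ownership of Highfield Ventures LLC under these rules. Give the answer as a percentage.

83%

By sibling attribution (R1), Oren Horvat is treated as also owning Sofia Horvat's interest in Redpoint Partners LP, giving 33% + 67% = 100%.
Chain via Redpoint Partners LP (R3): 100% × 83% = 83% of Highfield Ventures LLC.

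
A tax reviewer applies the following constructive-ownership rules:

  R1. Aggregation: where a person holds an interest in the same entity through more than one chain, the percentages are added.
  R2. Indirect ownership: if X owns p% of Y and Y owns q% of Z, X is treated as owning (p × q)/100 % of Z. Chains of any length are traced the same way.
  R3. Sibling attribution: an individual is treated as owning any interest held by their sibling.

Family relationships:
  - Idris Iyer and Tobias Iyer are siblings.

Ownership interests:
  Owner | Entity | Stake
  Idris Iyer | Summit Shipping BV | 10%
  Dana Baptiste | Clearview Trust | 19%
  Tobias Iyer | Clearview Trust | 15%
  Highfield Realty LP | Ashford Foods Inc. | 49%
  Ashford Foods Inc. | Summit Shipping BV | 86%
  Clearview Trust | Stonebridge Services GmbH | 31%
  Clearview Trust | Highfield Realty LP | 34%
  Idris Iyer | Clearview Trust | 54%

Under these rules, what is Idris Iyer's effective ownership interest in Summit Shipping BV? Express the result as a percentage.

19.886044%

By sibling attribution (R3), Idris Iyer is treated as also owning Tobias Iyer's interest in Clearview Trust, giving 54% + 15% = 69%.
Chain via Clearview Trust → Highfield Realty LP → Ashford Foods Inc. (R2): 69% × 34% × 49% × 86% = 9.886044% of Summit Shipping BV.
Direct interest in Summit Shipping BV: 10%.
Aggregating (R1): 9.886044% + 10% = 19.886044%.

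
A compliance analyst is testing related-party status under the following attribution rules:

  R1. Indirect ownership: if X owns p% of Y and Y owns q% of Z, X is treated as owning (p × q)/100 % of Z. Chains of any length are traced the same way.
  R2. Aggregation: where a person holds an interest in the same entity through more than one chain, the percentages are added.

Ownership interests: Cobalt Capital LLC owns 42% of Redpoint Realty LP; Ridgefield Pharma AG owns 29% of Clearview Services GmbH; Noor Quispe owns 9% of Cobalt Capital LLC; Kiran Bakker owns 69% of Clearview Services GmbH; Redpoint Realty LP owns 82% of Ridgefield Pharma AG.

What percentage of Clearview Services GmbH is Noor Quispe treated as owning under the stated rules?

Chain via Cobalt Capital LLC → Redpoint Realty LP → Ridgefield Pharma AG (R1): 9% × 42% × 82% × 29% = 0.898884% of Clearview Services GmbH.

0.898884%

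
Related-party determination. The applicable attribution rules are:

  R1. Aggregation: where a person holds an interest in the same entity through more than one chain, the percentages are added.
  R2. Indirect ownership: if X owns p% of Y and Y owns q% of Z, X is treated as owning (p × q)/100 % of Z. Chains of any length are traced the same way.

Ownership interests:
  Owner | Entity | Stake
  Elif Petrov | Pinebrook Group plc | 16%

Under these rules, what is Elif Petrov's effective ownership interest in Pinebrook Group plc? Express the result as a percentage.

16%

Direct interest in Pinebrook Group plc: 16%.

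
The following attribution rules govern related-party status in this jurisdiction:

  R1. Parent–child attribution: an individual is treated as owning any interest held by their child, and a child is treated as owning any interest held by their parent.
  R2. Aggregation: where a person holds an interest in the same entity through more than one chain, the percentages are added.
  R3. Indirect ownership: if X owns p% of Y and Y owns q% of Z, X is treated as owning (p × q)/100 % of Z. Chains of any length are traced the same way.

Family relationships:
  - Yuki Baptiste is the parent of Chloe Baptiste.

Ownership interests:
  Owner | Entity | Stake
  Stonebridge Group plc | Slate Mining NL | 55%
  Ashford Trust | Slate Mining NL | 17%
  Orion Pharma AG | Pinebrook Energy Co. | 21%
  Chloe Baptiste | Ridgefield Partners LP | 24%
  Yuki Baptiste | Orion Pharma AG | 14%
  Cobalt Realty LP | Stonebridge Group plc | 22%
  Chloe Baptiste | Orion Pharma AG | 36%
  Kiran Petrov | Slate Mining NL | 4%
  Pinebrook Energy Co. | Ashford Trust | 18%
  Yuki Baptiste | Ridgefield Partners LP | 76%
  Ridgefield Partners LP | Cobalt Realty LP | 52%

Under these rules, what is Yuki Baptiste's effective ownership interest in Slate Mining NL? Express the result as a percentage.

By parent–child attribution (R1), Yuki Baptiste is treated as also owning Chloe Baptiste's interest in Orion Pharma AG, giving 14% + 36% = 50%.
By parent–child attribution (R1), Yuki Baptiste is treated as also owning Chloe Baptiste's interest in Ridgefield Partners LP, giving 76% + 24% = 100%.
Chain via Orion Pharma AG → Pinebrook Energy Co. → Ashford Trust (R3): 50% × 21% × 18% × 17% = 0.3213% of Slate Mining NL.
Chain via Ridgefield Partners LP → Cobalt Realty LP → Stonebridge Group plc (R3): 100% × 52% × 22% × 55% = 6.292% of Slate Mining NL.
Aggregating (R2): 0.3213% + 6.292% = 6.6133%.

6.6133%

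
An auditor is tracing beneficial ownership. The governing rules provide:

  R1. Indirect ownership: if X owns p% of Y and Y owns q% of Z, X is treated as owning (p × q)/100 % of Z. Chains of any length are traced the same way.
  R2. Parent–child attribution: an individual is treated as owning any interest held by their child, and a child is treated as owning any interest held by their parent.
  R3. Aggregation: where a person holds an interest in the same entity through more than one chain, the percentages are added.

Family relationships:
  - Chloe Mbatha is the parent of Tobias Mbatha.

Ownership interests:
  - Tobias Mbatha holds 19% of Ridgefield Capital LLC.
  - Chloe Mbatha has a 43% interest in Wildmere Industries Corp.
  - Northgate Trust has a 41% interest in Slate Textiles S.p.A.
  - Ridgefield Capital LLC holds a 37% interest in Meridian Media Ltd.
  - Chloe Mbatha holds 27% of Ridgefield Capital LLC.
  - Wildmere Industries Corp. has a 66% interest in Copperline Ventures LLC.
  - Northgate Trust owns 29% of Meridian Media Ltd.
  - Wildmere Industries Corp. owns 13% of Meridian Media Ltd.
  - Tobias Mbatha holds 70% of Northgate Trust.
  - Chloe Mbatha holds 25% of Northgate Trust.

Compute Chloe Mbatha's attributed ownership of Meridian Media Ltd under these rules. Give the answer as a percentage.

50.16%

By parent–child attribution (R2), Chloe Mbatha is treated as also owning Tobias Mbatha's interest in Northgate Trust, giving 25% + 70% = 95%.
By parent–child attribution (R2), Chloe Mbatha is treated as also owning Tobias Mbatha's interest in Ridgefield Capital LLC, giving 27% + 19% = 46%.
Chain via Wildmere Industries Corp. (R1): 43% × 13% = 5.59% of Meridian Media Ltd.
Chain via Northgate Trust (R1): 95% × 29% = 27.55% of Meridian Media Ltd.
Chain via Ridgefield Capital LLC (R1): 46% × 37% = 17.02% of Meridian Media Ltd.
Aggregating (R3): 5.59% + 27.55% + 17.02% = 50.16%.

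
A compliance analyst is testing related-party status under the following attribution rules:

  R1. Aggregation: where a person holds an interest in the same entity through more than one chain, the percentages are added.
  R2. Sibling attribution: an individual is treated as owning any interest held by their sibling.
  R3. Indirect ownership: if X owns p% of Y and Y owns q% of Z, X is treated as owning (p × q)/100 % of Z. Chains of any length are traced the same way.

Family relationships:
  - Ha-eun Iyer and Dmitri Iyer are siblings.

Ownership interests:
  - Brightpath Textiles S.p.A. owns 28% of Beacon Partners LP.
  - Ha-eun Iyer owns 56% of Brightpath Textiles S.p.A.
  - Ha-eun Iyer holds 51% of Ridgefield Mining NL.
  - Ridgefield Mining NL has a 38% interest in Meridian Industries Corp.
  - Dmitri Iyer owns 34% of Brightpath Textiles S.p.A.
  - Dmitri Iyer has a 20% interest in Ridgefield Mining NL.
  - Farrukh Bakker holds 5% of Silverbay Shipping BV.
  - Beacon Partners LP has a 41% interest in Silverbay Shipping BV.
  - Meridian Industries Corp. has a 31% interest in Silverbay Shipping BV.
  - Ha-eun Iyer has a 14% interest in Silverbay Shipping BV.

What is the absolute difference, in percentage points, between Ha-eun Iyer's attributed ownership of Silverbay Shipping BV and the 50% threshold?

By sibling attribution (R2), Ha-eun Iyer is treated as also owning Dmitri Iyer's interest in Brightpath Textiles S.p.A, giving 56% + 34% = 90%.
By sibling attribution (R2), Ha-eun Iyer is treated as also owning Dmitri Iyer's interest in Ridgefield Mining NL, giving 51% + 20% = 71%.
Chain via Brightpath Textiles S.p.A. → Beacon Partners LP (R3): 90% × 28% × 41% = 10.332% of Silverbay Shipping BV.
Chain via Ridgefield Mining NL → Meridian Industries Corp. (R3): 71% × 38% × 31% = 8.3638% of Silverbay Shipping BV.
Direct interest in Silverbay Shipping BV: 14%.
Aggregating (R1): 10.332% + 8.3638% + 14% = 32.6958%.
32.6958% falls short of the 50% threshold by 17.3042 percentage points.

17.3042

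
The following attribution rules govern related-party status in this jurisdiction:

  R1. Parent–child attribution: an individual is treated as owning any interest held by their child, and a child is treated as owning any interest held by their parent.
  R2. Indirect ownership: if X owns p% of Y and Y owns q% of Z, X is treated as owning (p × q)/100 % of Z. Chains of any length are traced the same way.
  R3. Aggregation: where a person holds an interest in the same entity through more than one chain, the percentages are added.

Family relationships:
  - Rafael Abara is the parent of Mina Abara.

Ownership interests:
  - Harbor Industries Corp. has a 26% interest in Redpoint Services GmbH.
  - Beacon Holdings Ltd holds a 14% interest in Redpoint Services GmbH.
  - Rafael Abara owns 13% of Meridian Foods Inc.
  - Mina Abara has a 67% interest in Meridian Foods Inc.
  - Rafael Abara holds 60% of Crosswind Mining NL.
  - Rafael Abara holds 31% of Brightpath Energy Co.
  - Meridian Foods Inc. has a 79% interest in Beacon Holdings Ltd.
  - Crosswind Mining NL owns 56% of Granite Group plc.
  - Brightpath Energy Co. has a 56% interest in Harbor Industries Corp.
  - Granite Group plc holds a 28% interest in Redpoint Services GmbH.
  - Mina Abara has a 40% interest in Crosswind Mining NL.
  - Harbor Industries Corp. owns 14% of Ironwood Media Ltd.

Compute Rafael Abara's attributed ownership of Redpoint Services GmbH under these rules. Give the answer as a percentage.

By parent–child attribution (R1), Rafael Abara is treated as also owning Mina Abara's interest in Meridian Foods Inc, giving 13% + 67% = 80%.
By parent–child attribution (R1), Rafael Abara is treated as also owning Mina Abara's interest in Crosswind Mining NL, giving 60% + 40% = 100%.
Chain via Meridian Foods Inc. → Beacon Holdings Ltd (R2): 80% × 79% × 14% = 8.848% of Redpoint Services GmbH.
Chain via Brightpath Energy Co. → Harbor Industries Corp. (R2): 31% × 56% × 26% = 4.5136% of Redpoint Services GmbH.
Chain via Crosswind Mining NL → Granite Group plc (R2): 100% × 56% × 28% = 15.68% of Redpoint Services GmbH.
Aggregating (R3): 8.848% + 4.5136% + 15.68% = 29.0416%.

29.0416%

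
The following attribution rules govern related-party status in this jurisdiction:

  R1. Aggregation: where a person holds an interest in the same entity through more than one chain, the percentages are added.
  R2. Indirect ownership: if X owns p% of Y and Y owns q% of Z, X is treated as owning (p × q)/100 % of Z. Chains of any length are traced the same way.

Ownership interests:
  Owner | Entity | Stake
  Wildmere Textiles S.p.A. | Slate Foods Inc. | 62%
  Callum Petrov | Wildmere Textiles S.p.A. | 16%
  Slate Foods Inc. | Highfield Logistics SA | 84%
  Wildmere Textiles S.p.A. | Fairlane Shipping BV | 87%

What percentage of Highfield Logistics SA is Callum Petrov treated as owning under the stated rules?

8.3328%

Chain via Wildmere Textiles S.p.A. → Slate Foods Inc. (R2): 16% × 62% × 84% = 8.3328% of Highfield Logistics SA.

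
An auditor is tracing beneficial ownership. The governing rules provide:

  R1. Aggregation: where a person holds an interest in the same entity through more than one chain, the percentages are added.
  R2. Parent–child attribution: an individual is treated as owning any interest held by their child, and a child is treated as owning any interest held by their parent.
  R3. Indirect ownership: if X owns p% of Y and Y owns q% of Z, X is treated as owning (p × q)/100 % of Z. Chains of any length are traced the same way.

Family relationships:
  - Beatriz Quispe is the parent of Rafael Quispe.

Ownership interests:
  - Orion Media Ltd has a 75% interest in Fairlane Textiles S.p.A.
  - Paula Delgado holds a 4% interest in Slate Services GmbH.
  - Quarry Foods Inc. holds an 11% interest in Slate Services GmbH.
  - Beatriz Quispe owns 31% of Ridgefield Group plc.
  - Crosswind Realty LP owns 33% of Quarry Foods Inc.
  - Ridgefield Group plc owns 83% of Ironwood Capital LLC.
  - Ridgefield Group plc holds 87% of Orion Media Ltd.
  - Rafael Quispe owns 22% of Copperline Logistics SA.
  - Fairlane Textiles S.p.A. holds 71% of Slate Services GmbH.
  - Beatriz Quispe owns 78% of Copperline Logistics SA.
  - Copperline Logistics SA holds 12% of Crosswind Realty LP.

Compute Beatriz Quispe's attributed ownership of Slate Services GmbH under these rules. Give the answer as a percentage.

By parent–child attribution (R2), Beatriz Quispe is treated as also owning Rafael Quispe's interest in Copperline Logistics SA, giving 78% + 22% = 100%.
Chain via Copperline Logistics SA → Crosswind Realty LP → Quarry Foods Inc. (R3): 100% × 12% × 33% × 11% = 0.4356% of Slate Services GmbH.
Chain via Ridgefield Group plc → Orion Media Ltd → Fairlane Textiles S.p.A. (R3): 31% × 87% × 75% × 71% = 14.361525% of Slate Services GmbH.
Aggregating (R1): 0.4356% + 14.361525% = 14.797125%.

14.797125%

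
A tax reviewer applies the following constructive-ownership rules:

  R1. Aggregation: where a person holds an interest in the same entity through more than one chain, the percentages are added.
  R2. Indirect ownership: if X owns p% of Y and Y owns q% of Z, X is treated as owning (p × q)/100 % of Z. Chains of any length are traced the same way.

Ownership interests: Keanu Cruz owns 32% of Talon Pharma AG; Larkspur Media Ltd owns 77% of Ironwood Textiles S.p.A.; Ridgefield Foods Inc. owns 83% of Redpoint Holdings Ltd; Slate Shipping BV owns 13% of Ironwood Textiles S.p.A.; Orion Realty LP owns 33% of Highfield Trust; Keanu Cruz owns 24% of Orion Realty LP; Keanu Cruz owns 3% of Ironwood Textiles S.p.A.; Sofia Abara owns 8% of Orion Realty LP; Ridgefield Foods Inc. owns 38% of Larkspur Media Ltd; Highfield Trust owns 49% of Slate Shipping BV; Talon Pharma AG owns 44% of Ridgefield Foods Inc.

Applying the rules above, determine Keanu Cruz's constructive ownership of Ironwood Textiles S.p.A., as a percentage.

Chain via Talon Pharma AG → Ridgefield Foods Inc. → Larkspur Media Ltd (R2): 32% × 44% × 38% × 77% = 4.119808% of Ironwood Textiles S.p.A.
Chain via Orion Realty LP → Highfield Trust → Slate Shipping BV (R2): 24% × 33% × 49% × 13% = 0.504504% of Ironwood Textiles S.p.A.
Direct interest in Ironwood Textiles S.p.A: 3%.
Aggregating (R1): 4.119808% + 0.504504% + 3% = 7.624312%.

7.624312%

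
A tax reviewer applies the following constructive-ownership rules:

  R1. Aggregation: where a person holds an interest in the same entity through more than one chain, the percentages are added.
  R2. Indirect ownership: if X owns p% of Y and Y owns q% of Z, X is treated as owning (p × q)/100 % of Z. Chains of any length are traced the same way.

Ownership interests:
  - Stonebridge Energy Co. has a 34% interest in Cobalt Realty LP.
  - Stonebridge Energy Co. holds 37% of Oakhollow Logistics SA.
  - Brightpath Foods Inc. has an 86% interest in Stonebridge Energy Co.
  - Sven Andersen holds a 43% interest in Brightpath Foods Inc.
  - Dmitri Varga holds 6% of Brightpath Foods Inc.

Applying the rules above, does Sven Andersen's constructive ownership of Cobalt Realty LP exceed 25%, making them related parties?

Chain via Brightpath Foods Inc. → Stonebridge Energy Co. (R2): 43% × 86% × 34% = 12.5732% of Cobalt Realty LP.
12.5732% does not exceed the 25% threshold, so Sven is not a related party to Cobalt Realty LP.

No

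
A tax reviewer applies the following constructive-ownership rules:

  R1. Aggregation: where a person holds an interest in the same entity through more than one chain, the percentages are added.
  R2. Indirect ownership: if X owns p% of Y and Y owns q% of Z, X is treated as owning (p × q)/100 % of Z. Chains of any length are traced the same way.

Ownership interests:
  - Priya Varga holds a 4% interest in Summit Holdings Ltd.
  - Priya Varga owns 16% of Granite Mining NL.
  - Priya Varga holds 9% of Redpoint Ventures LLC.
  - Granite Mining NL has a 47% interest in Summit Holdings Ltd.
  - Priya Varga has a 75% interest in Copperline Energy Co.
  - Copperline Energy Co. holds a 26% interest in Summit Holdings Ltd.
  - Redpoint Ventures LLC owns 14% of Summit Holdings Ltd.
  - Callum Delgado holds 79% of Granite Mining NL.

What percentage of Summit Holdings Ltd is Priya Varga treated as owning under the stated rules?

32.28%

Chain via Granite Mining NL (R2): 16% × 47% = 7.52% of Summit Holdings Ltd.
Chain via Copperline Energy Co. (R2): 75% × 26% = 19.5% of Summit Holdings Ltd.
Chain via Redpoint Ventures LLC (R2): 9% × 14% = 1.26% of Summit Holdings Ltd.
Direct interest in Summit Holdings Ltd: 4%.
Aggregating (R1): 7.52% + 19.5% + 1.26% + 4% = 32.28%.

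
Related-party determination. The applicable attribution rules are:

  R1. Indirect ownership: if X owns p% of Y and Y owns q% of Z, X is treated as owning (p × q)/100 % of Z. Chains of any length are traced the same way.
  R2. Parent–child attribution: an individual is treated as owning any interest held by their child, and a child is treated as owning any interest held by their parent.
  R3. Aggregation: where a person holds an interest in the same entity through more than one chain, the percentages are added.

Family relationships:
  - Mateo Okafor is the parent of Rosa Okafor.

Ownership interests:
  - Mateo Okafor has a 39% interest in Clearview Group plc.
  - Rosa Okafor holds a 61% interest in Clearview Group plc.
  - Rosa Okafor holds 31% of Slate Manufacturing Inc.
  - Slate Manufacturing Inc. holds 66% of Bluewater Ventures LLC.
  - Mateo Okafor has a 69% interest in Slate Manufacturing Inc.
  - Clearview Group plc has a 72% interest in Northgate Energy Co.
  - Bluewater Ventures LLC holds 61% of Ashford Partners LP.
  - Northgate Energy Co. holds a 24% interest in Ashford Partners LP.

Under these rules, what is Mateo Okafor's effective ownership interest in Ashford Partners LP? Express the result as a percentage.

By parent–child attribution (R2), Mateo Okafor is treated as also owning Rosa Okafor's interest in Slate Manufacturing Inc, giving 69% + 31% = 100%.
By parent–child attribution (R2), Mateo Okafor is treated as also owning Rosa Okafor's interest in Clearview Group plc, giving 39% + 61% = 100%.
Chain via Slate Manufacturing Inc. → Bluewater Ventures LLC (R1): 100% × 66% × 61% = 40.26% of Ashford Partners LP.
Chain via Clearview Group plc → Northgate Energy Co. (R1): 100% × 72% × 24% = 17.28% of Ashford Partners LP.
Aggregating (R3): 40.26% + 17.28% = 57.54%.

57.54%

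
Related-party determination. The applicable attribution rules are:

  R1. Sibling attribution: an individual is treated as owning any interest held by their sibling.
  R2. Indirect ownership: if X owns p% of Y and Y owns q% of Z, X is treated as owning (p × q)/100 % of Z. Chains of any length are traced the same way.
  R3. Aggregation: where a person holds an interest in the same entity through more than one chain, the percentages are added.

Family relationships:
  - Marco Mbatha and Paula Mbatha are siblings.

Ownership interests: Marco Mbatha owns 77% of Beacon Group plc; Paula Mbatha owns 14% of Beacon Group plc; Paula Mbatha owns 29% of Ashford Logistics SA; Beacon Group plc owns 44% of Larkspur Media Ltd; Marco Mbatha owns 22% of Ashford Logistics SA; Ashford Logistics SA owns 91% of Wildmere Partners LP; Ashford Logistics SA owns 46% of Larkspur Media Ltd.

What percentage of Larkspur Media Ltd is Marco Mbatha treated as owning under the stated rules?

63.5%

By sibling attribution (R1), Marco Mbatha is treated as also owning Paula Mbatha's interest in Ashford Logistics SA, giving 22% + 29% = 51%.
By sibling attribution (R1), Marco Mbatha is treated as also owning Paula Mbatha's interest in Beacon Group plc, giving 77% + 14% = 91%.
Chain via Ashford Logistics SA (R2): 51% × 46% = 23.46% of Larkspur Media Ltd.
Chain via Beacon Group plc (R2): 91% × 44% = 40.04% of Larkspur Media Ltd.
Aggregating (R3): 23.46% + 40.04% = 63.5%.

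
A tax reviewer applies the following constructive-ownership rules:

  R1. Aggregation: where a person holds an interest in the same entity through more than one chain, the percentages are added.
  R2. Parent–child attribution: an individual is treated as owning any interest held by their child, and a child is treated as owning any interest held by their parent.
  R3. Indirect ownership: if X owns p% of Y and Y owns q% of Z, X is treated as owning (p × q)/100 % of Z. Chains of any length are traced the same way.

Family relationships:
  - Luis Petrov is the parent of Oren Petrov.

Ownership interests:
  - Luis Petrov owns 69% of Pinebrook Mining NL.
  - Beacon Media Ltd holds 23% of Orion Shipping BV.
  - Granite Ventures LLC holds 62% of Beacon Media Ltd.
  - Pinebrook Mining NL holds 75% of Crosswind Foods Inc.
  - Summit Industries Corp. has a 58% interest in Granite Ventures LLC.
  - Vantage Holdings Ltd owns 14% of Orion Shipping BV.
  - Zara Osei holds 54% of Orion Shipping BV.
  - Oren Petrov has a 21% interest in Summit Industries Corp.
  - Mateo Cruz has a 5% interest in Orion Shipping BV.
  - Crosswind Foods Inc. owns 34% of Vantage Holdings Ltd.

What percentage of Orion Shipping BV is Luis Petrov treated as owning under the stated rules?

4.200168%

By parent–child attribution (R2), Luis Petrov is treated as owning Oren Petrov's 21% interest in Summit Industries Corp.
Chain via Pinebrook Mining NL → Crosswind Foods Inc. → Vantage Holdings Ltd (R3): 69% × 75% × 34% × 14% = 2.4633% of Orion Shipping BV.
Chain via Summit Industries Corp. → Granite Ventures LLC → Beacon Media Ltd (R3): 21% × 58% × 62% × 23% = 1.736868% of Orion Shipping BV.
Aggregating (R1): 2.4633% + 1.736868% = 4.200168%.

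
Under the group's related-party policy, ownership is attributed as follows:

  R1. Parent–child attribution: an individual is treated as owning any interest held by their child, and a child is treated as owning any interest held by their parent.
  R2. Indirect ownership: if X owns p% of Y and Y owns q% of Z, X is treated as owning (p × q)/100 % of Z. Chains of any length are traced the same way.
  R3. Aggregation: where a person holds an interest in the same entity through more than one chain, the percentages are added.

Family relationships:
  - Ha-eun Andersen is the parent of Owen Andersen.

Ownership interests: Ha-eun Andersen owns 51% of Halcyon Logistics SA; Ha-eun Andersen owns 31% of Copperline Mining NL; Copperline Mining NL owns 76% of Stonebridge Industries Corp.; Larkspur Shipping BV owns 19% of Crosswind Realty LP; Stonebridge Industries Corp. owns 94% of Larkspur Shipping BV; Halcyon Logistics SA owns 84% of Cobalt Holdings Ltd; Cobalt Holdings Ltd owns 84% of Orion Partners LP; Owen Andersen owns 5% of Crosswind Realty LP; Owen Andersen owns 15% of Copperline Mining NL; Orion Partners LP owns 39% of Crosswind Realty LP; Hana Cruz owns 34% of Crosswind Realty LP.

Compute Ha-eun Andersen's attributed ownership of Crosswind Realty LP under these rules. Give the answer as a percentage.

25.27824%

By parent–child attribution (R1), Ha-eun Andersen is treated as also owning Owen Andersen's interest in Copperline Mining NL, giving 31% + 15% = 46%.
By parent–child attribution (R1), Ha-eun Andersen is treated as owning Owen Andersen's 5% interest in Crosswind Realty LP.
Chain via Copperline Mining NL → Stonebridge Industries Corp. → Larkspur Shipping BV (R2): 46% × 76% × 94% × 19% = 6.243856% of Crosswind Realty LP.
Chain via Halcyon Logistics SA → Cobalt Holdings Ltd → Orion Partners LP (R2): 51% × 84% × 84% × 39% = 14.034384% of Crosswind Realty LP.
Direct interest in Crosswind Realty LP: 5%.
Aggregating (R3): 6.243856% + 14.034384% + 5% = 25.27824%.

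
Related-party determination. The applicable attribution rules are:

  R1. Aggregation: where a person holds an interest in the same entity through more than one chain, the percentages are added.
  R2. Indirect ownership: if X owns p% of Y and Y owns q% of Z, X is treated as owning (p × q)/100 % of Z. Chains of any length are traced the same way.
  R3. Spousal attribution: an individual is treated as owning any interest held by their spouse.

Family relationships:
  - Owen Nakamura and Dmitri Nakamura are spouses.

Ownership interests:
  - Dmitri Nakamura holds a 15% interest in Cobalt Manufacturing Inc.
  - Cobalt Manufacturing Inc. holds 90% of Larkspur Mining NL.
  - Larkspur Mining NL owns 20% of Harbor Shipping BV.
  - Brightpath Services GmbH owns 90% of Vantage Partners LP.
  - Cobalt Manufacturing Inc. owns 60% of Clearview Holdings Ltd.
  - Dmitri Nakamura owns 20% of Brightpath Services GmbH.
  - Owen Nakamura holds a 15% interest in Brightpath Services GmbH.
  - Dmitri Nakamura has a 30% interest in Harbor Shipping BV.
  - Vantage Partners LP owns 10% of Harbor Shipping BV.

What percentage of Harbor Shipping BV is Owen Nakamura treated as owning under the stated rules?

By spousal attribution (R3), Owen Nakamura is treated as also owning Dmitri Nakamura's interest in Brightpath Services GmbH, giving 15% + 20% = 35%.
By spousal attribution (R3), Owen Nakamura is treated as owning Dmitri Nakamura's 15% interest in Cobalt Manufacturing Inc.
By spousal attribution (R3), Owen Nakamura is treated as owning Dmitri Nakamura's 30% interest in Harbor Shipping BV.
Chain via Brightpath Services GmbH → Vantage Partners LP (R2): 35% × 90% × 10% = 3.15% of Harbor Shipping BV.
Chain via Cobalt Manufacturing Inc. → Larkspur Mining NL (R2): 15% × 90% × 20% = 2.7% of Harbor Shipping BV.
Direct interest in Harbor Shipping BV: 30%.
Aggregating (R1): 3.15% + 2.7% + 30% = 35.85%.

35.85%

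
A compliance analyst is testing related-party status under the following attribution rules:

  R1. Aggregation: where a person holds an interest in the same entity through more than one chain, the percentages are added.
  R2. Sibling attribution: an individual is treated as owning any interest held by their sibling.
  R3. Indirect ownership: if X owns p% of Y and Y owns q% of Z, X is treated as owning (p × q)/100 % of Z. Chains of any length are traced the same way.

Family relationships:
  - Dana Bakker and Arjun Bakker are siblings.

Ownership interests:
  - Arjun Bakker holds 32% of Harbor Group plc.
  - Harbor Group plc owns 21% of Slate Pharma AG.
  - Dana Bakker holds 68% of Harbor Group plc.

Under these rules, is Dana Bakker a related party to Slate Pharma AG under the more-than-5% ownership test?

By sibling attribution (R2), Dana Bakker is treated as also owning Arjun Bakker's interest in Harbor Group plc, giving 68% + 32% = 100%.
Chain via Harbor Group plc (R3): 100% × 21% = 21% of Slate Pharma AG.
21% exceeds the 5% threshold, so Dana is a related party to Slate Pharma AG.

Yes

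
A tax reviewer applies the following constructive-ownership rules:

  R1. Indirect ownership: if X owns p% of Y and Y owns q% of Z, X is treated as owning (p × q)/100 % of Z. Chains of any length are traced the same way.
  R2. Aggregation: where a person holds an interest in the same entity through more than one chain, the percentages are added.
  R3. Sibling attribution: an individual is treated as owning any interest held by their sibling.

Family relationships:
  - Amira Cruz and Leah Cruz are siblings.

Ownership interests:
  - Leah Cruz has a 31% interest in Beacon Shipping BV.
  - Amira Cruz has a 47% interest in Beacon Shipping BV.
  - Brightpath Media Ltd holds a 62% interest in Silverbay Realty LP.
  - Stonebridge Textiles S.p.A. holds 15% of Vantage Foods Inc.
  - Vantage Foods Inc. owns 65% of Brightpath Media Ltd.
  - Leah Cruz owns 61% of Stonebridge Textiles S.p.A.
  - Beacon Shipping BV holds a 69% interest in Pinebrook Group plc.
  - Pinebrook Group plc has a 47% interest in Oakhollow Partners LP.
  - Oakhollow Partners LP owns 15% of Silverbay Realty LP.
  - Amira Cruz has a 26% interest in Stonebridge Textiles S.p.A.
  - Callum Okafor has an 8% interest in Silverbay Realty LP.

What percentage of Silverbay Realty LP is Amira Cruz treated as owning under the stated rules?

9.05346%

By sibling attribution (R3), Amira Cruz is treated as also owning Leah Cruz's interest in Stonebridge Textiles S.p.A, giving 26% + 61% = 87%.
By sibling attribution (R3), Amira Cruz is treated as also owning Leah Cruz's interest in Beacon Shipping BV, giving 47% + 31% = 78%.
Chain via Stonebridge Textiles S.p.A. → Vantage Foods Inc. → Brightpath Media Ltd (R1): 87% × 15% × 65% × 62% = 5.25915% of Silverbay Realty LP.
Chain via Beacon Shipping BV → Pinebrook Group plc → Oakhollow Partners LP (R1): 78% × 69% × 47% × 15% = 3.79431% of Silverbay Realty LP.
Aggregating (R2): 5.25915% + 3.79431% = 9.05346%.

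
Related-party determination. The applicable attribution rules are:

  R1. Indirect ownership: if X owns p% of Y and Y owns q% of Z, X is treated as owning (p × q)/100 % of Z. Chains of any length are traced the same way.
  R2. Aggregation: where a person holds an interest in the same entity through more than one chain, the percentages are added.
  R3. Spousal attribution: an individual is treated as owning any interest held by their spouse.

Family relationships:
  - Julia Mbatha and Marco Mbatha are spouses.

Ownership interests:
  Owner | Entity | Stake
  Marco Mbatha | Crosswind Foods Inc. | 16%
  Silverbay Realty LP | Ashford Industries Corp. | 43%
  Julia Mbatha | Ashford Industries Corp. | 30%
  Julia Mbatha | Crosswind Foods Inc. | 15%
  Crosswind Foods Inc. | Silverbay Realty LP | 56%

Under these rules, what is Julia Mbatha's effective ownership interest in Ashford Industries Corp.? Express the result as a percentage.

37.4648%

By spousal attribution (R3), Julia Mbatha is treated as also owning Marco Mbatha's interest in Crosswind Foods Inc, giving 15% + 16% = 31%.
Chain via Crosswind Foods Inc. → Silverbay Realty LP (R1): 31% × 56% × 43% = 7.4648% of Ashford Industries Corp.
Direct interest in Ashford Industries Corp: 30%.
Aggregating (R2): 7.4648% + 30% = 37.4648%.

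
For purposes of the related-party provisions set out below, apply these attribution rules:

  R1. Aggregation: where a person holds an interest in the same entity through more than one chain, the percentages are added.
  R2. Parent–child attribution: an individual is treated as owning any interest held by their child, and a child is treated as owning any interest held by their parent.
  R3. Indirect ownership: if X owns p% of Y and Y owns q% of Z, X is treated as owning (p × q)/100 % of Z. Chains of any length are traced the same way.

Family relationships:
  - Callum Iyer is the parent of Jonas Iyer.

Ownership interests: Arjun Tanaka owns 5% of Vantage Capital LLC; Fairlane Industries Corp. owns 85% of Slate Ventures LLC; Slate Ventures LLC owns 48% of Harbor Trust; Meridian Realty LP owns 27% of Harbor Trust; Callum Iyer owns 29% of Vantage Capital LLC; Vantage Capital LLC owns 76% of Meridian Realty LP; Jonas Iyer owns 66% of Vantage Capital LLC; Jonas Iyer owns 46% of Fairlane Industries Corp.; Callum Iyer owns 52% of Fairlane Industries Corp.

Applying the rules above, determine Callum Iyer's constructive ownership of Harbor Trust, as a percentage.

By parent–child attribution (R2), Callum Iyer is treated as also owning Jonas Iyer's interest in Vantage Capital LLC, giving 29% + 66% = 95%.
By parent–child attribution (R2), Callum Iyer is treated as also owning Jonas Iyer's interest in Fairlane Industries Corp, giving 52% + 46% = 98%.
Chain via Vantage Capital LLC → Meridian Realty LP (R3): 95% × 76% × 27% = 19.494% of Harbor Trust.
Chain via Fairlane Industries Corp. → Slate Ventures LLC (R3): 98% × 85% × 48% = 39.984% of Harbor Trust.
Aggregating (R1): 19.494% + 39.984% = 59.478%.

59.478%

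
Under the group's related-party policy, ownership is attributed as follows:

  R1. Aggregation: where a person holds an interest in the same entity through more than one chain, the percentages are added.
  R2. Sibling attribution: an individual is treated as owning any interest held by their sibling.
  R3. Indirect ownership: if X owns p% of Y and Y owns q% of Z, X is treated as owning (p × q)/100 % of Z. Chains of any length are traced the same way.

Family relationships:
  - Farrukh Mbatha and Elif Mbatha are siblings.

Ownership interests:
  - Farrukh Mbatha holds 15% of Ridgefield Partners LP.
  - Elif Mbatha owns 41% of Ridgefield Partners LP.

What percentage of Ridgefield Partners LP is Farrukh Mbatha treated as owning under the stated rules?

By sibling attribution (R2), Farrukh Mbatha is treated as also owning Elif Mbatha's interest in Ridgefield Partners LP, giving 15% + 41% = 56%.
Direct interest in Ridgefield Partners LP: 56%.

56%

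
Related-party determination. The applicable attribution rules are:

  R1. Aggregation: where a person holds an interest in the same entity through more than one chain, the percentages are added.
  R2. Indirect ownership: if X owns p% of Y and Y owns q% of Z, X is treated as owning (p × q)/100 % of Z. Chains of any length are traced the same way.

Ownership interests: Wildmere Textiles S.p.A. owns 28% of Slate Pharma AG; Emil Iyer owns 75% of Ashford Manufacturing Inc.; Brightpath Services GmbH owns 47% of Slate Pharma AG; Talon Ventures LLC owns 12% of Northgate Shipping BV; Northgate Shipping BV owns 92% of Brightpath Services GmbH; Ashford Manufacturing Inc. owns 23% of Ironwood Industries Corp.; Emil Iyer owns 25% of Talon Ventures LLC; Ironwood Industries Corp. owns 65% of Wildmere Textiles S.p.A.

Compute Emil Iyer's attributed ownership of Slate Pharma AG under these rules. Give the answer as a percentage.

Chain via Talon Ventures LLC → Northgate Shipping BV → Brightpath Services GmbH (R2): 25% × 12% × 92% × 47% = 1.2972% of Slate Pharma AG.
Chain via Ashford Manufacturing Inc. → Ironwood Industries Corp. → Wildmere Textiles S.p.A. (R2): 75% × 23% × 65% × 28% = 3.1395% of Slate Pharma AG.
Aggregating (R1): 1.2972% + 3.1395% = 4.4367%.

4.4367%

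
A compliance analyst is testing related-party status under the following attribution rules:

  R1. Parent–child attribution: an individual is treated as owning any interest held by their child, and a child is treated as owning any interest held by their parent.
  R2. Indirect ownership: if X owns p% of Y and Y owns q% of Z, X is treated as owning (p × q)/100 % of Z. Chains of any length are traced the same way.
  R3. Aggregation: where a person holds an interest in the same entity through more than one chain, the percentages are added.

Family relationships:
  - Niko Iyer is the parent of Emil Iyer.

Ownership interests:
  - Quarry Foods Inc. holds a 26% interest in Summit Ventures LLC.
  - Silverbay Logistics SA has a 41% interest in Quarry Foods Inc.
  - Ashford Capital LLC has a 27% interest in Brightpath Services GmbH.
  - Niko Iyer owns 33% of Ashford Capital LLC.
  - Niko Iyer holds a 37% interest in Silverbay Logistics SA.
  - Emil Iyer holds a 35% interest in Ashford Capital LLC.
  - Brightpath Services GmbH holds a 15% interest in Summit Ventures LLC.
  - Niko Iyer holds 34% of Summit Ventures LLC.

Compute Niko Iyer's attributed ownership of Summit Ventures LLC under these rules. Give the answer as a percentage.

40.6982%

By parent–child attribution (R1), Niko Iyer is treated as also owning Emil Iyer's interest in Ashford Capital LLC, giving 33% + 35% = 68%.
Chain via Ashford Capital LLC → Brightpath Services GmbH (R2): 68% × 27% × 15% = 2.754% of Summit Ventures LLC.
Chain via Silverbay Logistics SA → Quarry Foods Inc. (R2): 37% × 41% × 26% = 3.9442% of Summit Ventures LLC.
Direct interest in Summit Ventures LLC: 34%.
Aggregating (R3): 2.754% + 3.9442% + 34% = 40.6982%.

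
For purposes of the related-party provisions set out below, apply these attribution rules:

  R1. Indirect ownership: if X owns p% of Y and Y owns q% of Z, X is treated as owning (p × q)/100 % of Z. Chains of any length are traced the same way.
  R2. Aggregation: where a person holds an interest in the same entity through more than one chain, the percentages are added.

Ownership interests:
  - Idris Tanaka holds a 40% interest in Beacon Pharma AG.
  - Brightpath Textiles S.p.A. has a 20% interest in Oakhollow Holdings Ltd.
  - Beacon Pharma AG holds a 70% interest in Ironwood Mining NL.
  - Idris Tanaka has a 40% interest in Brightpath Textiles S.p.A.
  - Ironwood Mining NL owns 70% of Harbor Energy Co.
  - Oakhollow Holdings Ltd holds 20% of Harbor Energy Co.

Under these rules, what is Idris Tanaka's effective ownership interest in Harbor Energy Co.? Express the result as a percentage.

21.2%

Chain via Brightpath Textiles S.p.A. → Oakhollow Holdings Ltd (R1): 40% × 20% × 20% = 1.6% of Harbor Energy Co.
Chain via Beacon Pharma AG → Ironwood Mining NL (R1): 40% × 70% × 70% = 19.6% of Harbor Energy Co.
Aggregating (R2): 1.6% + 19.6% = 21.2%.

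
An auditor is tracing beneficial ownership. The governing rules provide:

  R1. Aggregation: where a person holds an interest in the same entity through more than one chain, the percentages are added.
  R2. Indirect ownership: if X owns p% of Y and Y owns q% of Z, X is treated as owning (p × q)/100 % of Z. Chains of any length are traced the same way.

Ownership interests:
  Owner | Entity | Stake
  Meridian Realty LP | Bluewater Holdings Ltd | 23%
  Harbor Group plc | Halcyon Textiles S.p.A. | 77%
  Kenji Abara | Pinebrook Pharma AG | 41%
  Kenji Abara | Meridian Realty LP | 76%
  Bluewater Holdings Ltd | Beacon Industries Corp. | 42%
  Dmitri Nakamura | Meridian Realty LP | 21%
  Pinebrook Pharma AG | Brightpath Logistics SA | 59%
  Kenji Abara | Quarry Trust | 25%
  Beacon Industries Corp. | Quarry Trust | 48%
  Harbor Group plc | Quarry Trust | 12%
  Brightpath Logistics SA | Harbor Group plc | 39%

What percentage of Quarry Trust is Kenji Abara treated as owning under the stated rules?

29.65606%

Chain via Pinebrook Pharma AG → Brightpath Logistics SA → Harbor Group plc (R2): 41% × 59% × 39% × 12% = 1.132092% of Quarry Trust.
Chain via Meridian Realty LP → Bluewater Holdings Ltd → Beacon Industries Corp. (R2): 76% × 23% × 42% × 48% = 3.523968% of Quarry Trust.
Direct interest in Quarry Trust: 25%.
Aggregating (R1): 1.132092% + 3.523968% + 25% = 29.65606%.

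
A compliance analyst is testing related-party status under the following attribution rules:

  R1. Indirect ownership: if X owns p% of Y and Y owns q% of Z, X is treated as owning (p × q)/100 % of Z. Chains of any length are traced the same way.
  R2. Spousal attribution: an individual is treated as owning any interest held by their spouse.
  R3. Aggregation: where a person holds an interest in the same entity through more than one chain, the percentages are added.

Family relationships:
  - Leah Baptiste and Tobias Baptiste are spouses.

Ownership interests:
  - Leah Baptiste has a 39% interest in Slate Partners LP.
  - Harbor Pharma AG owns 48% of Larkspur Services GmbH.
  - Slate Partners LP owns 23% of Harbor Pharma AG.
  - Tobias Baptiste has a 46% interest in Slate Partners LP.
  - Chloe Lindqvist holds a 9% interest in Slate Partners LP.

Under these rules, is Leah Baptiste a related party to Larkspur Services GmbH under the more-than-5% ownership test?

Yes

By spousal attribution (R2), Leah Baptiste is treated as also owning Tobias Baptiste's interest in Slate Partners LP, giving 39% + 46% = 85%.
Chain via Slate Partners LP → Harbor Pharma AG (R1): 85% × 23% × 48% = 9.384% of Larkspur Services GmbH.
9.384% exceeds the 5% threshold, so Leah is a related party to Larkspur Services GmbH.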